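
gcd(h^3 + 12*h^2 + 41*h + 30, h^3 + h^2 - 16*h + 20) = h + 5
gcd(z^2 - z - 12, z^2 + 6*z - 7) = 1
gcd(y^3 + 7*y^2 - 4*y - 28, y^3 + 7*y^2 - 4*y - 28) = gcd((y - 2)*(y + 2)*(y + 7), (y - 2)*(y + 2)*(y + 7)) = y^3 + 7*y^2 - 4*y - 28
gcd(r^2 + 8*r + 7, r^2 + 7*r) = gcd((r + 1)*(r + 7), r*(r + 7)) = r + 7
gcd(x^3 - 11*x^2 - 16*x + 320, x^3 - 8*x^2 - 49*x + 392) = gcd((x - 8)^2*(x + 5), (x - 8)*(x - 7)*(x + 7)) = x - 8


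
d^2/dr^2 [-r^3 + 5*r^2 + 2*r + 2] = 10 - 6*r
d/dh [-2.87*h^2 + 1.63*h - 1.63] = 1.63 - 5.74*h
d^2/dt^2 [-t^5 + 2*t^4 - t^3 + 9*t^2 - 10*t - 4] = -20*t^3 + 24*t^2 - 6*t + 18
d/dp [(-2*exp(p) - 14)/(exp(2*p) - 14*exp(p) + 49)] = 2*(exp(p) + 21)*exp(p)/(exp(3*p) - 21*exp(2*p) + 147*exp(p) - 343)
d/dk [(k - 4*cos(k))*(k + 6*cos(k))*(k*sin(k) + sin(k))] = -(k + 1)*(k - 4*cos(k))*(6*sin(k) - 1)*sin(k) + (k + 1)*(k + 6*cos(k))*(4*sin(k) + 1)*sin(k) + (k - 4*cos(k))*(k + 6*cos(k))*(k*cos(k) + sqrt(2)*sin(k + pi/4))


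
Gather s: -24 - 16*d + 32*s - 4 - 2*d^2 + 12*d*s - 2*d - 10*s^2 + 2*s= -2*d^2 - 18*d - 10*s^2 + s*(12*d + 34) - 28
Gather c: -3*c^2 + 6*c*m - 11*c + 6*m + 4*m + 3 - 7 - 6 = -3*c^2 + c*(6*m - 11) + 10*m - 10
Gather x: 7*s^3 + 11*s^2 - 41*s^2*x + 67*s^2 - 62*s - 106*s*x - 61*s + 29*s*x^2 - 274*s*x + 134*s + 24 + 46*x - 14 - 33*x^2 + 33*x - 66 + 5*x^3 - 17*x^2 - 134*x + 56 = 7*s^3 + 78*s^2 + 11*s + 5*x^3 + x^2*(29*s - 50) + x*(-41*s^2 - 380*s - 55)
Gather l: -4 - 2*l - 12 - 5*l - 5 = -7*l - 21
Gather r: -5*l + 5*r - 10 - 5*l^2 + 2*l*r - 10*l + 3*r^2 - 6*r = -5*l^2 - 15*l + 3*r^2 + r*(2*l - 1) - 10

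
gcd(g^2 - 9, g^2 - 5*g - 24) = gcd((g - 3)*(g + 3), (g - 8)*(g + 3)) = g + 3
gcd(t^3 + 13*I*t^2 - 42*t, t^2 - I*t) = t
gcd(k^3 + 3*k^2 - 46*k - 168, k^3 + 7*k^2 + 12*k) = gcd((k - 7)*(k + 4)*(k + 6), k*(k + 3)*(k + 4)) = k + 4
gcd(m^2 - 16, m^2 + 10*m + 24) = m + 4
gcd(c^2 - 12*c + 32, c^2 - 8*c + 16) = c - 4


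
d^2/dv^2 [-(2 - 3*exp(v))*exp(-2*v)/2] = (3*exp(v) - 8)*exp(-2*v)/2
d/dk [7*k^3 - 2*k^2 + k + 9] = 21*k^2 - 4*k + 1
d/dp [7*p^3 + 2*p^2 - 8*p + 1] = 21*p^2 + 4*p - 8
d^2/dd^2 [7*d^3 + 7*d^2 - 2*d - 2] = 42*d + 14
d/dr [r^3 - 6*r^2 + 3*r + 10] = 3*r^2 - 12*r + 3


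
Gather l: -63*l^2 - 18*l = -63*l^2 - 18*l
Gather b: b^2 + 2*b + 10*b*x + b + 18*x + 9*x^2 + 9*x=b^2 + b*(10*x + 3) + 9*x^2 + 27*x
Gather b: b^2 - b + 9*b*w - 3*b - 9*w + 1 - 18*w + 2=b^2 + b*(9*w - 4) - 27*w + 3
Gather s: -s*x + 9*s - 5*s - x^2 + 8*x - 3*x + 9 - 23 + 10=s*(4 - x) - x^2 + 5*x - 4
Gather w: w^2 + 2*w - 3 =w^2 + 2*w - 3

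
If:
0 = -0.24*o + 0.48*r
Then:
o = 2.0*r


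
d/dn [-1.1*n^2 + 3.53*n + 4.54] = 3.53 - 2.2*n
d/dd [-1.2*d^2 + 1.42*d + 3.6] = 1.42 - 2.4*d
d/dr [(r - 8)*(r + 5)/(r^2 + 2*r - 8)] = (5*r^2 + 64*r + 104)/(r^4 + 4*r^3 - 12*r^2 - 32*r + 64)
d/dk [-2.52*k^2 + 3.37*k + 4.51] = 3.37 - 5.04*k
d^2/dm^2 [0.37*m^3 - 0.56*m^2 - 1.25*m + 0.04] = 2.22*m - 1.12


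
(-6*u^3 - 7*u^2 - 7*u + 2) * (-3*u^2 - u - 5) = 18*u^5 + 27*u^4 + 58*u^3 + 36*u^2 + 33*u - 10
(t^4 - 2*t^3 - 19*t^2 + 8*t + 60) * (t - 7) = t^5 - 9*t^4 - 5*t^3 + 141*t^2 + 4*t - 420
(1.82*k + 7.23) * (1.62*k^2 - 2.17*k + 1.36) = 2.9484*k^3 + 7.7632*k^2 - 13.2139*k + 9.8328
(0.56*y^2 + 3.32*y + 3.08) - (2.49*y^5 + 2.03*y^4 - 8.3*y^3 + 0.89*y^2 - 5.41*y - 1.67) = -2.49*y^5 - 2.03*y^4 + 8.3*y^3 - 0.33*y^2 + 8.73*y + 4.75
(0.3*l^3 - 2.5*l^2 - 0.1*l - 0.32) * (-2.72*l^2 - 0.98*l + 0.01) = -0.816*l^5 + 6.506*l^4 + 2.725*l^3 + 0.9434*l^2 + 0.3126*l - 0.0032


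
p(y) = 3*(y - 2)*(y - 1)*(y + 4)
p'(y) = 3*(y - 2)*(y - 1) + 3*(y - 2)*(y + 4) + 3*(y - 1)*(y + 4)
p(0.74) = 4.66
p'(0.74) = -20.63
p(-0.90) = 51.24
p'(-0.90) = -28.11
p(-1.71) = 69.07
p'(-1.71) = -13.94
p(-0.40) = 36.29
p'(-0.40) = -30.96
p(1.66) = -3.81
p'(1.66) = 4.76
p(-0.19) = 29.79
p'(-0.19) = -30.82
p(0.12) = 20.45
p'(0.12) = -29.15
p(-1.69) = 68.79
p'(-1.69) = -14.44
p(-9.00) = -1650.00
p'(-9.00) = 645.00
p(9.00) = 2184.00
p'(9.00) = 753.00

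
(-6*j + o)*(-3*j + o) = 18*j^2 - 9*j*o + o^2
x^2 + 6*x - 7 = (x - 1)*(x + 7)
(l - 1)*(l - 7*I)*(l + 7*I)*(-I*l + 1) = -I*l^4 + l^3 + I*l^3 - l^2 - 49*I*l^2 + 49*l + 49*I*l - 49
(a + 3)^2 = a^2 + 6*a + 9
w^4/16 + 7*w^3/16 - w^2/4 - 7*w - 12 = (w/4 + 1)^2*(w - 4)*(w + 3)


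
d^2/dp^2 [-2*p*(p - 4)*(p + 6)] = -12*p - 8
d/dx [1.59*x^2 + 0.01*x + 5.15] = 3.18*x + 0.01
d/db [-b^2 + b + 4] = 1 - 2*b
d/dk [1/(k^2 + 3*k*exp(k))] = (-3*k*exp(k) - 2*k - 3*exp(k))/(k^2*(k + 3*exp(k))^2)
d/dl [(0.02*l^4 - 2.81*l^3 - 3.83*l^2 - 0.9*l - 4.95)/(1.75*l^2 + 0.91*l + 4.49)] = (0.07*l^5 - 4.8629*l^4 - 4.755*l^3 - 39.761*l^2 - 17.0684*l + 0.4635)/(3.0625*l^4 + 3.185*l^3 + 16.5431*l^2 + 8.1718*l + 20.1601)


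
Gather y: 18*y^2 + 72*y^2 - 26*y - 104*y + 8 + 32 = 90*y^2 - 130*y + 40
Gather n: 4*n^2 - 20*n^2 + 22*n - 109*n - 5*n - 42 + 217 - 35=-16*n^2 - 92*n + 140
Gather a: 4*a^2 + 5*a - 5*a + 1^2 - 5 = 4*a^2 - 4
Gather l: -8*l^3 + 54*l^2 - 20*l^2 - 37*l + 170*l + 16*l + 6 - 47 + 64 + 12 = -8*l^3 + 34*l^2 + 149*l + 35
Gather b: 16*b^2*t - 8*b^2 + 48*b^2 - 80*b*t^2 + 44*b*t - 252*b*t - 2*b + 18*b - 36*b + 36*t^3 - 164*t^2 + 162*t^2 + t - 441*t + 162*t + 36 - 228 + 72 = b^2*(16*t + 40) + b*(-80*t^2 - 208*t - 20) + 36*t^3 - 2*t^2 - 278*t - 120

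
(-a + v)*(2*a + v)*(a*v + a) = -2*a^3*v - 2*a^3 + a^2*v^2 + a^2*v + a*v^3 + a*v^2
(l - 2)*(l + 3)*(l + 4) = l^3 + 5*l^2 - 2*l - 24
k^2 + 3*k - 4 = (k - 1)*(k + 4)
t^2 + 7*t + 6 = (t + 1)*(t + 6)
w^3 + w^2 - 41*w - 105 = (w - 7)*(w + 3)*(w + 5)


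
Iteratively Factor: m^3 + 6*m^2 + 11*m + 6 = (m + 1)*(m^2 + 5*m + 6) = (m + 1)*(m + 2)*(m + 3)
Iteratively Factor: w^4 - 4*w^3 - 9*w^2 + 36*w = (w - 4)*(w^3 - 9*w) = (w - 4)*(w - 3)*(w^2 + 3*w) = w*(w - 4)*(w - 3)*(w + 3)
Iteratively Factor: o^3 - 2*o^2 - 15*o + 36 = (o + 4)*(o^2 - 6*o + 9) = (o - 3)*(o + 4)*(o - 3)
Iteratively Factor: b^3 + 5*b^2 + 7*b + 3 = (b + 1)*(b^2 + 4*b + 3) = (b + 1)*(b + 3)*(b + 1)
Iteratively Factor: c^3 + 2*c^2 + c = (c)*(c^2 + 2*c + 1) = c*(c + 1)*(c + 1)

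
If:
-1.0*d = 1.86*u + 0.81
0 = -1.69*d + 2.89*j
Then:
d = -1.86*u - 0.81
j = -1.08768166089965*u - 0.473667820069204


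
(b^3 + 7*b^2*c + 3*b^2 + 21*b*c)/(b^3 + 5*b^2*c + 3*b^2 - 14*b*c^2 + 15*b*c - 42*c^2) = b/(b - 2*c)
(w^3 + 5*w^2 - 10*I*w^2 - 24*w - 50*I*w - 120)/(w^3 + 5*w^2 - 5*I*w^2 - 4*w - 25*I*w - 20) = (w - 6*I)/(w - I)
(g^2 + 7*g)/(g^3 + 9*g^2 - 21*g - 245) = g/(g^2 + 2*g - 35)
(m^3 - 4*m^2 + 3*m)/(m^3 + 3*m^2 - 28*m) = (m^2 - 4*m + 3)/(m^2 + 3*m - 28)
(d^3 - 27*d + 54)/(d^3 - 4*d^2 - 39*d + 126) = (d - 3)/(d - 7)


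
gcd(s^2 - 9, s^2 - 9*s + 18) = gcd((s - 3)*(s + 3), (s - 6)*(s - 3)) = s - 3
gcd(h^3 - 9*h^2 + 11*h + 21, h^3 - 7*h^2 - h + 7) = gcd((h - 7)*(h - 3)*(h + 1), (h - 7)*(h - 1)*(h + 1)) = h^2 - 6*h - 7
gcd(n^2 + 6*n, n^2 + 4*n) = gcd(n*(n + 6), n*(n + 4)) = n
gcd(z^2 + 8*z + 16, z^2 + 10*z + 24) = z + 4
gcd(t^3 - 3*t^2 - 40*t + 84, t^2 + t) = 1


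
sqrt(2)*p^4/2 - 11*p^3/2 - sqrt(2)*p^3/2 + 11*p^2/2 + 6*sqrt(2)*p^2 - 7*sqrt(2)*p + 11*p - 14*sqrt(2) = (p - 2)*(p - 7*sqrt(2)/2)*(p - 2*sqrt(2))*(sqrt(2)*p/2 + sqrt(2)/2)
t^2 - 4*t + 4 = (t - 2)^2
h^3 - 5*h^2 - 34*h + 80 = (h - 8)*(h - 2)*(h + 5)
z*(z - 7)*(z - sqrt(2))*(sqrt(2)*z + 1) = sqrt(2)*z^4 - 7*sqrt(2)*z^3 - z^3 - sqrt(2)*z^2 + 7*z^2 + 7*sqrt(2)*z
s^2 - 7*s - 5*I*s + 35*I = (s - 7)*(s - 5*I)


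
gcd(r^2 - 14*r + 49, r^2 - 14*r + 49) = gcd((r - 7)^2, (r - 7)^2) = r^2 - 14*r + 49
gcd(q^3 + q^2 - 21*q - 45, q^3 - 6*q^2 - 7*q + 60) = q^2 - 2*q - 15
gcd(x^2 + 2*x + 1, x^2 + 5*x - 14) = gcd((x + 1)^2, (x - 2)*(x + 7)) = 1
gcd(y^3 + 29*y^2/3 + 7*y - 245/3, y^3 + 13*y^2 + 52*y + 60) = y + 5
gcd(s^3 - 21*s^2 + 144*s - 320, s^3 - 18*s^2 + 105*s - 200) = s^2 - 13*s + 40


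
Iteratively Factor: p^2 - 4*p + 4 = (p - 2)*(p - 2)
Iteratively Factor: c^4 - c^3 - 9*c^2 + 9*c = (c - 1)*(c^3 - 9*c) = (c - 3)*(c - 1)*(c^2 + 3*c) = c*(c - 3)*(c - 1)*(c + 3)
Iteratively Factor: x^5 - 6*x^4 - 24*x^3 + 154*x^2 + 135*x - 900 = (x - 5)*(x^4 - x^3 - 29*x^2 + 9*x + 180) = (x - 5)*(x - 3)*(x^3 + 2*x^2 - 23*x - 60) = (x - 5)^2*(x - 3)*(x^2 + 7*x + 12) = (x - 5)^2*(x - 3)*(x + 3)*(x + 4)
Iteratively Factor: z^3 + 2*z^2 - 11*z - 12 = (z + 1)*(z^2 + z - 12) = (z + 1)*(z + 4)*(z - 3)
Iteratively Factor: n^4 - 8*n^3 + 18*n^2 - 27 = (n + 1)*(n^3 - 9*n^2 + 27*n - 27) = (n - 3)*(n + 1)*(n^2 - 6*n + 9) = (n - 3)^2*(n + 1)*(n - 3)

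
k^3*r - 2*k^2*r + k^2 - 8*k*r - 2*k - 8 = (k - 4)*(k + 2)*(k*r + 1)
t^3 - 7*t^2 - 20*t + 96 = (t - 8)*(t - 3)*(t + 4)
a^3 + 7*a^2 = a^2*(a + 7)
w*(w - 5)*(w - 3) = w^3 - 8*w^2 + 15*w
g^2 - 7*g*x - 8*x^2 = (g - 8*x)*(g + x)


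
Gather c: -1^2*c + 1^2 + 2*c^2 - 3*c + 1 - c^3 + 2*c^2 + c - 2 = -c^3 + 4*c^2 - 3*c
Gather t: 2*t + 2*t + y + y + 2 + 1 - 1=4*t + 2*y + 2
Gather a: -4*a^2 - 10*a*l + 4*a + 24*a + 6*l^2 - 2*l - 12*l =-4*a^2 + a*(28 - 10*l) + 6*l^2 - 14*l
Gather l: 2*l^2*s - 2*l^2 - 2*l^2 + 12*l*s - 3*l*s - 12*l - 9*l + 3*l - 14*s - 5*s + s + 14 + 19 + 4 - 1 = l^2*(2*s - 4) + l*(9*s - 18) - 18*s + 36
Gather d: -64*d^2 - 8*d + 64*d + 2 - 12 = -64*d^2 + 56*d - 10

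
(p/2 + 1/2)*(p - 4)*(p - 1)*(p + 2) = p^4/2 - p^3 - 9*p^2/2 + p + 4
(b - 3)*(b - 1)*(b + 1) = b^3 - 3*b^2 - b + 3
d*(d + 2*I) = d^2 + 2*I*d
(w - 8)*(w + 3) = w^2 - 5*w - 24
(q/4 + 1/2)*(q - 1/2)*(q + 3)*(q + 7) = q^4/4 + 23*q^3/8 + 35*q^2/4 + 43*q/8 - 21/4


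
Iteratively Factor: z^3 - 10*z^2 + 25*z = (z - 5)*(z^2 - 5*z) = z*(z - 5)*(z - 5)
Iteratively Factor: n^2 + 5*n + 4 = (n + 1)*(n + 4)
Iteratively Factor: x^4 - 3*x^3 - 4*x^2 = (x + 1)*(x^3 - 4*x^2) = (x - 4)*(x + 1)*(x^2) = x*(x - 4)*(x + 1)*(x)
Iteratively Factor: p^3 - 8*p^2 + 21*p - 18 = (p - 2)*(p^2 - 6*p + 9) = (p - 3)*(p - 2)*(p - 3)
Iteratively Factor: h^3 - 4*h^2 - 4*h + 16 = (h - 4)*(h^2 - 4) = (h - 4)*(h - 2)*(h + 2)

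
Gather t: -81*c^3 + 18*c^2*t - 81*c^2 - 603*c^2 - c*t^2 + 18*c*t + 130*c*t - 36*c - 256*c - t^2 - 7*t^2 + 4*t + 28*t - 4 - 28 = -81*c^3 - 684*c^2 - 292*c + t^2*(-c - 8) + t*(18*c^2 + 148*c + 32) - 32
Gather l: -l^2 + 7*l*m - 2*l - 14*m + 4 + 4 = -l^2 + l*(7*m - 2) - 14*m + 8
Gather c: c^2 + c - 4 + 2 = c^2 + c - 2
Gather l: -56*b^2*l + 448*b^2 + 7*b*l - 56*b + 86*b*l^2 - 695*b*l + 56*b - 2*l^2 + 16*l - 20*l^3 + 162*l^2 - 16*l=448*b^2 - 20*l^3 + l^2*(86*b + 160) + l*(-56*b^2 - 688*b)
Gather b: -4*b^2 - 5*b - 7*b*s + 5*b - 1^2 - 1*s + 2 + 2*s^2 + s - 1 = -4*b^2 - 7*b*s + 2*s^2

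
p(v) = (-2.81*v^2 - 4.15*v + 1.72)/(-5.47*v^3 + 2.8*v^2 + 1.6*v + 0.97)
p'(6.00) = -0.02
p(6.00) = 0.12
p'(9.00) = -0.01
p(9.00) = 0.07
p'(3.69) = -0.09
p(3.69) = 0.23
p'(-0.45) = 6.17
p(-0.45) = 2.29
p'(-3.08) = 0.01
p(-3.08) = -0.07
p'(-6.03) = -0.01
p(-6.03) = -0.06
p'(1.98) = -0.65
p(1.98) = 0.64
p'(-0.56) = 5.25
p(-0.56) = 1.65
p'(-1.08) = 0.99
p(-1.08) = 0.31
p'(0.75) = -10.76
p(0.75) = -2.07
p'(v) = (-5.62*v - 4.15)/(-5.47*v^3 + 2.8*v^2 + 1.6*v + 0.97) + (-2.81*v^2 - 4.15*v + 1.72)*(16.41*v^2 - 5.6*v - 1.6)/(-5.47*v^3 + 2.8*v^2 + 1.6*v + 0.97)^2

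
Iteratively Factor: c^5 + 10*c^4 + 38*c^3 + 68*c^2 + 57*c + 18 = (c + 2)*(c^4 + 8*c^3 + 22*c^2 + 24*c + 9) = (c + 2)*(c + 3)*(c^3 + 5*c^2 + 7*c + 3) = (c + 1)*(c + 2)*(c + 3)*(c^2 + 4*c + 3) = (c + 1)*(c + 2)*(c + 3)^2*(c + 1)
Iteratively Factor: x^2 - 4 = (x - 2)*(x + 2)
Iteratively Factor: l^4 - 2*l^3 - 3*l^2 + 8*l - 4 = (l - 1)*(l^3 - l^2 - 4*l + 4) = (l - 2)*(l - 1)*(l^2 + l - 2) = (l - 2)*(l - 1)*(l + 2)*(l - 1)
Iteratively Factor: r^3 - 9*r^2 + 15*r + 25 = (r - 5)*(r^2 - 4*r - 5) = (r - 5)*(r + 1)*(r - 5)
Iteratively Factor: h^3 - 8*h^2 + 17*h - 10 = (h - 5)*(h^2 - 3*h + 2) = (h - 5)*(h - 1)*(h - 2)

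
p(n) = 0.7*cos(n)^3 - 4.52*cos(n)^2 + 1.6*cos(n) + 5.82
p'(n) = -2.1*sin(n)*cos(n)^2 + 9.04*sin(n)*cos(n) - 1.6*sin(n)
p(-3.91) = 2.07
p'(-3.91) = -6.38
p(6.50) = 3.72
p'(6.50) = 1.12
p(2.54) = 1.04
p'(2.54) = -5.93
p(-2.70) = 0.16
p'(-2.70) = 4.91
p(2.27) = 2.73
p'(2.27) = -6.34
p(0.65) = 4.58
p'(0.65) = 2.58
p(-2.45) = 1.59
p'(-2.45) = 6.26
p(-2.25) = 2.86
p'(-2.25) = 6.31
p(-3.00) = -0.87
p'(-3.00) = 1.78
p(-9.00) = 0.08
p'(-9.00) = 4.77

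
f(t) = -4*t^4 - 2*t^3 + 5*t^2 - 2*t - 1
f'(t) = -16*t^3 - 6*t^2 + 10*t - 2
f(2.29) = -113.38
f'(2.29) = -202.71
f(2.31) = -117.49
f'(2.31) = -208.14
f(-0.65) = 2.25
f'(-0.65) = -6.64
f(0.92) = -3.03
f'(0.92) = -10.34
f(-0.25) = -0.17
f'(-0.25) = -4.62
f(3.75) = -834.67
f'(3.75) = -892.62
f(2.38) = -132.74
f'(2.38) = -227.89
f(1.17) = -7.19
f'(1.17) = -24.14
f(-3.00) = -220.00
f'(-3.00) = 346.00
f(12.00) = -85705.00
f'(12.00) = -28394.00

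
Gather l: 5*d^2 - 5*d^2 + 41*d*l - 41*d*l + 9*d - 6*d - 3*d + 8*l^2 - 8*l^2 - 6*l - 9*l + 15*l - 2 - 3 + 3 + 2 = 0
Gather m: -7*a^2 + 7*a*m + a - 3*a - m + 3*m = -7*a^2 - 2*a + m*(7*a + 2)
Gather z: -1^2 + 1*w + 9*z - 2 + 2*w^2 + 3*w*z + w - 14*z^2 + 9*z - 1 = 2*w^2 + 2*w - 14*z^2 + z*(3*w + 18) - 4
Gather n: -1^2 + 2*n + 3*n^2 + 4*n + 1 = 3*n^2 + 6*n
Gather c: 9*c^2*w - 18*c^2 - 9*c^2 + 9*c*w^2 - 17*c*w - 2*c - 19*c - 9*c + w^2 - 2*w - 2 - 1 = c^2*(9*w - 27) + c*(9*w^2 - 17*w - 30) + w^2 - 2*w - 3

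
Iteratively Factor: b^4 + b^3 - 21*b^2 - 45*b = (b - 5)*(b^3 + 6*b^2 + 9*b) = (b - 5)*(b + 3)*(b^2 + 3*b) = (b - 5)*(b + 3)^2*(b)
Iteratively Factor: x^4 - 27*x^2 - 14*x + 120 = (x - 2)*(x^3 + 2*x^2 - 23*x - 60) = (x - 5)*(x - 2)*(x^2 + 7*x + 12) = (x - 5)*(x - 2)*(x + 3)*(x + 4)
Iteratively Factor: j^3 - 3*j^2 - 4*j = (j + 1)*(j^2 - 4*j) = j*(j + 1)*(j - 4)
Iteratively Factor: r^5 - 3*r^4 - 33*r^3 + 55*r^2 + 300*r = (r + 3)*(r^4 - 6*r^3 - 15*r^2 + 100*r) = (r - 5)*(r + 3)*(r^3 - r^2 - 20*r) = (r - 5)^2*(r + 3)*(r^2 + 4*r) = r*(r - 5)^2*(r + 3)*(r + 4)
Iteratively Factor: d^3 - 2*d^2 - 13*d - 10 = (d + 2)*(d^2 - 4*d - 5) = (d + 1)*(d + 2)*(d - 5)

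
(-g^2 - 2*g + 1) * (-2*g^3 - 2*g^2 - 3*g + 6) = 2*g^5 + 6*g^4 + 5*g^3 - 2*g^2 - 15*g + 6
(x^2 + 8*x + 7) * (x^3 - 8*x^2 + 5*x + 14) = x^5 - 52*x^3 - 2*x^2 + 147*x + 98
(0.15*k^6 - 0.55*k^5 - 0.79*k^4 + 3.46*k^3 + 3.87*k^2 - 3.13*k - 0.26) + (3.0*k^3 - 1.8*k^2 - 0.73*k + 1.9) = 0.15*k^6 - 0.55*k^5 - 0.79*k^4 + 6.46*k^3 + 2.07*k^2 - 3.86*k + 1.64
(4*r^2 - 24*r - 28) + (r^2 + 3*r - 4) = 5*r^2 - 21*r - 32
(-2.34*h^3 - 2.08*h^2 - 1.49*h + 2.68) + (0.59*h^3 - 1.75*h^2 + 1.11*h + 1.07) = -1.75*h^3 - 3.83*h^2 - 0.38*h + 3.75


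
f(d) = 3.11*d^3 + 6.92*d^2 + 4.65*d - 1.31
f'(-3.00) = 47.10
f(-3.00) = -36.95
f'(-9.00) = 635.82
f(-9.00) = -1749.83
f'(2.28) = 84.71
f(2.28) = 82.13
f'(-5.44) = 205.47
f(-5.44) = -322.49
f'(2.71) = 110.68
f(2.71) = 124.01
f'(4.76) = 281.92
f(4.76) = 513.03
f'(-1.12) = 0.85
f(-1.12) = -2.21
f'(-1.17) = 1.23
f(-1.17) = -2.26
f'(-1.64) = 7.05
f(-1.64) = -4.04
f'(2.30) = 85.84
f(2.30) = 83.83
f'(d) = 9.33*d^2 + 13.84*d + 4.65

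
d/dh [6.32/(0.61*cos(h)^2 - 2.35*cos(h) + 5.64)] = (7.7104*cos(h) - 14.852)*sin(h)/(0.61*cos(h)^2 - 2.35*cos(h) + 5.64)^2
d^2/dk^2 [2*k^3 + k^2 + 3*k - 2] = 12*k + 2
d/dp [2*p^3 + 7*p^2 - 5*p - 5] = 6*p^2 + 14*p - 5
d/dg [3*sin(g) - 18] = 3*cos(g)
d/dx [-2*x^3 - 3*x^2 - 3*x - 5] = -6*x^2 - 6*x - 3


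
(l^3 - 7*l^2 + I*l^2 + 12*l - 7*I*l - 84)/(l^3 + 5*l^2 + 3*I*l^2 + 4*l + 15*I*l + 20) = (l^2 - l*(7 + 3*I) + 21*I)/(l^2 + l*(5 - I) - 5*I)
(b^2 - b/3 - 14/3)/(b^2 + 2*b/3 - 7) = (b + 2)/(b + 3)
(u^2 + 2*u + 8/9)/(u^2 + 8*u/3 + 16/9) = (3*u + 2)/(3*u + 4)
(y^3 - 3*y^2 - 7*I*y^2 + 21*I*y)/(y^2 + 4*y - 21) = y*(y - 7*I)/(y + 7)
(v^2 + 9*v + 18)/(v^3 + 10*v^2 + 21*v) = (v + 6)/(v*(v + 7))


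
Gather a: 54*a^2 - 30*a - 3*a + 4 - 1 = 54*a^2 - 33*a + 3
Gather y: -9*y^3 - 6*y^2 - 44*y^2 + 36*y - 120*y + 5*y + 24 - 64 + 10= -9*y^3 - 50*y^2 - 79*y - 30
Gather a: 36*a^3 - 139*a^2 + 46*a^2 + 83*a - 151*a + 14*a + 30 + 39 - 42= 36*a^3 - 93*a^2 - 54*a + 27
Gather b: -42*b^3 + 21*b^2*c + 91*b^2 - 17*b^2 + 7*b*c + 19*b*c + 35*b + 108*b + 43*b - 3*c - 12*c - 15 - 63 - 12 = -42*b^3 + b^2*(21*c + 74) + b*(26*c + 186) - 15*c - 90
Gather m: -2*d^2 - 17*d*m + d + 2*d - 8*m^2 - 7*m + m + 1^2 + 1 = -2*d^2 + 3*d - 8*m^2 + m*(-17*d - 6) + 2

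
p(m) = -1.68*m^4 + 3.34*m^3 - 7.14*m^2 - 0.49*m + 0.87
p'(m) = -6.72*m^3 + 10.02*m^2 - 14.28*m - 0.49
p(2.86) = -93.20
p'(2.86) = -116.58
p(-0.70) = -3.83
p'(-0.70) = 16.72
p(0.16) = 0.62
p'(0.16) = -2.55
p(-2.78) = -225.05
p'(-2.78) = 261.03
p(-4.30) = -968.95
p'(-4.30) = 780.47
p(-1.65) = -45.22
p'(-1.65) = 80.54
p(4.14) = -380.06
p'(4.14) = -364.71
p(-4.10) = -822.07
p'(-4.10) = 689.64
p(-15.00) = -97920.78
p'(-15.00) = 25148.21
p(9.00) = -9169.50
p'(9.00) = -4216.27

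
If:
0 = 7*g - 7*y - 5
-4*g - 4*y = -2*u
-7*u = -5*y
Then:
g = 45/161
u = -50/161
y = -10/23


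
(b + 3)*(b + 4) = b^2 + 7*b + 12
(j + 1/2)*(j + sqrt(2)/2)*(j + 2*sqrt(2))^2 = j^4 + j^3/2 + 9*sqrt(2)*j^3/2 + 9*sqrt(2)*j^2/4 + 12*j^2 + 4*sqrt(2)*j + 6*j + 2*sqrt(2)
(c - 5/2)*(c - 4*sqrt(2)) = c^2 - 4*sqrt(2)*c - 5*c/2 + 10*sqrt(2)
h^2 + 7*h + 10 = (h + 2)*(h + 5)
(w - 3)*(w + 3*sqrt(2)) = w^2 - 3*w + 3*sqrt(2)*w - 9*sqrt(2)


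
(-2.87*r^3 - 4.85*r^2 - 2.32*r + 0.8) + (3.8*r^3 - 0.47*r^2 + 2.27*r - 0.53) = 0.93*r^3 - 5.32*r^2 - 0.0499999999999998*r + 0.27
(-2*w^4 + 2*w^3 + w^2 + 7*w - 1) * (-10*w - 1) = 20*w^5 - 18*w^4 - 12*w^3 - 71*w^2 + 3*w + 1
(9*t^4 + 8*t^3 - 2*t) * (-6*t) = -54*t^5 - 48*t^4 + 12*t^2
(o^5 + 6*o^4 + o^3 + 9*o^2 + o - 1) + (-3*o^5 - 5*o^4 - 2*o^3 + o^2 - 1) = -2*o^5 + o^4 - o^3 + 10*o^2 + o - 2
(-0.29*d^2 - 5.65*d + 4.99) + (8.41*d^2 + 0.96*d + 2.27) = 8.12*d^2 - 4.69*d + 7.26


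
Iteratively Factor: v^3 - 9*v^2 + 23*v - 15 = (v - 3)*(v^2 - 6*v + 5) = (v - 5)*(v - 3)*(v - 1)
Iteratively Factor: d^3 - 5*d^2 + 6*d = (d)*(d^2 - 5*d + 6) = d*(d - 2)*(d - 3)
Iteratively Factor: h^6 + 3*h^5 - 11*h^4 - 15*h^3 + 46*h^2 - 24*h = (h)*(h^5 + 3*h^4 - 11*h^3 - 15*h^2 + 46*h - 24) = h*(h - 1)*(h^4 + 4*h^3 - 7*h^2 - 22*h + 24) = h*(h - 1)^2*(h^3 + 5*h^2 - 2*h - 24) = h*(h - 1)^2*(h + 4)*(h^2 + h - 6) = h*(h - 2)*(h - 1)^2*(h + 4)*(h + 3)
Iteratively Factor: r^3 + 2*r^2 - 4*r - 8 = (r + 2)*(r^2 - 4) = (r + 2)^2*(r - 2)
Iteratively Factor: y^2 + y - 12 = (y + 4)*(y - 3)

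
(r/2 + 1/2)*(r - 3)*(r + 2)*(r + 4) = r^4/2 + 2*r^3 - 7*r^2/2 - 17*r - 12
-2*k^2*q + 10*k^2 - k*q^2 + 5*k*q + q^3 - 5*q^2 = (-2*k + q)*(k + q)*(q - 5)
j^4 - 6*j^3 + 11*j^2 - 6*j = j*(j - 3)*(j - 2)*(j - 1)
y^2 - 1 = (y - 1)*(y + 1)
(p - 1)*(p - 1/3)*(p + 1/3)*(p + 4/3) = p^4 + p^3/3 - 13*p^2/9 - p/27 + 4/27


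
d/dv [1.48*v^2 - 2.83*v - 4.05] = 2.96*v - 2.83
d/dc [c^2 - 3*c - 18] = 2*c - 3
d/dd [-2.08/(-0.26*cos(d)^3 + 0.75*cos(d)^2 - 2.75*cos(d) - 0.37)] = (1.6224*cos(d)^2 - 3.12*cos(d) + 5.72)*sin(d)/(0.26*cos(d)^3 - 0.75*cos(d)^2 + 2.75*cos(d) + 0.37)^2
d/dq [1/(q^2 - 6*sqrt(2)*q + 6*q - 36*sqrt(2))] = 2*(-q - 3 + 3*sqrt(2))/(q^2 - 6*sqrt(2)*q + 6*q - 36*sqrt(2))^2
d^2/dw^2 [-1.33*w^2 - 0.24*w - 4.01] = -2.66000000000000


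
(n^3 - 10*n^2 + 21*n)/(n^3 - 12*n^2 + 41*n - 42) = n/(n - 2)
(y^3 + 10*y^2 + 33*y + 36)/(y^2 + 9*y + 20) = (y^2 + 6*y + 9)/(y + 5)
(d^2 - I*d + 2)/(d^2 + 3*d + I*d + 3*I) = (d - 2*I)/(d + 3)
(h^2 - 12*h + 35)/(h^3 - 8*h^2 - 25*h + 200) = (h - 7)/(h^2 - 3*h - 40)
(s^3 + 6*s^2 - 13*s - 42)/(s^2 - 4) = (s^2 + 4*s - 21)/(s - 2)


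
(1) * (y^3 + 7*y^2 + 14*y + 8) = y^3 + 7*y^2 + 14*y + 8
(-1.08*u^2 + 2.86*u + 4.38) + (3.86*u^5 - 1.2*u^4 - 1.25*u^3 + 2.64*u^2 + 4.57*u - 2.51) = 3.86*u^5 - 1.2*u^4 - 1.25*u^3 + 1.56*u^2 + 7.43*u + 1.87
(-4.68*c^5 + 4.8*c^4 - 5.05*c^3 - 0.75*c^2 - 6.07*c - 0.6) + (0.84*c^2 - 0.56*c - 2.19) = -4.68*c^5 + 4.8*c^4 - 5.05*c^3 + 0.09*c^2 - 6.63*c - 2.79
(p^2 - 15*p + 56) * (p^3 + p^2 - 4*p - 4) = p^5 - 14*p^4 + 37*p^3 + 112*p^2 - 164*p - 224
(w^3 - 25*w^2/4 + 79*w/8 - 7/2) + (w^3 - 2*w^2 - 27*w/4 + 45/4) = 2*w^3 - 33*w^2/4 + 25*w/8 + 31/4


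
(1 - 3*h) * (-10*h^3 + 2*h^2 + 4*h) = 30*h^4 - 16*h^3 - 10*h^2 + 4*h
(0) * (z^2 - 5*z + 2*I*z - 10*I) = 0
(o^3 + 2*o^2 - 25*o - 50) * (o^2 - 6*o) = o^5 - 4*o^4 - 37*o^3 + 100*o^2 + 300*o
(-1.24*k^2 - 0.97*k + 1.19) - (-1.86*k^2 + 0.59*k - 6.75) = 0.62*k^2 - 1.56*k + 7.94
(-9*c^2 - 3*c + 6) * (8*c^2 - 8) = -72*c^4 - 24*c^3 + 120*c^2 + 24*c - 48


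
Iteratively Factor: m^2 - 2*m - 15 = (m + 3)*(m - 5)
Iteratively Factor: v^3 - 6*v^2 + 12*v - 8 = (v - 2)*(v^2 - 4*v + 4) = (v - 2)^2*(v - 2)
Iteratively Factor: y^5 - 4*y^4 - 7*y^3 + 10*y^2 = (y + 2)*(y^4 - 6*y^3 + 5*y^2) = (y - 1)*(y + 2)*(y^3 - 5*y^2) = (y - 5)*(y - 1)*(y + 2)*(y^2) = y*(y - 5)*(y - 1)*(y + 2)*(y)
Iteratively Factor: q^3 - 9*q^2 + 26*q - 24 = (q - 4)*(q^2 - 5*q + 6) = (q - 4)*(q - 2)*(q - 3)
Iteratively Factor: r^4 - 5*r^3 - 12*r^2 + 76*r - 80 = (r - 2)*(r^3 - 3*r^2 - 18*r + 40) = (r - 2)*(r + 4)*(r^2 - 7*r + 10) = (r - 2)^2*(r + 4)*(r - 5)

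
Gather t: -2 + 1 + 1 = 0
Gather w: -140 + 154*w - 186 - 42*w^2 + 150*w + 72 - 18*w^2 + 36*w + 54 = -60*w^2 + 340*w - 200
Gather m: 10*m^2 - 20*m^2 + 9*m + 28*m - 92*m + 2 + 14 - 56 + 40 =-10*m^2 - 55*m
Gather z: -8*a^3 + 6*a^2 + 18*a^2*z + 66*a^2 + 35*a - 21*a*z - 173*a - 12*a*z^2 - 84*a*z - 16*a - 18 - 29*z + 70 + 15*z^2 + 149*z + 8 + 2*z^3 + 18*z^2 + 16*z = -8*a^3 + 72*a^2 - 154*a + 2*z^3 + z^2*(33 - 12*a) + z*(18*a^2 - 105*a + 136) + 60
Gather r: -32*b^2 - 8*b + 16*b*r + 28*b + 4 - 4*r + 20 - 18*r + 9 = -32*b^2 + 20*b + r*(16*b - 22) + 33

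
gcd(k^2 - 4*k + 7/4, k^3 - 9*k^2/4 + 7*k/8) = k - 1/2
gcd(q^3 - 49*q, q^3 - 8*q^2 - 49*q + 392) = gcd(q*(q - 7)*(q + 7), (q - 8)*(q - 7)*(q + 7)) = q^2 - 49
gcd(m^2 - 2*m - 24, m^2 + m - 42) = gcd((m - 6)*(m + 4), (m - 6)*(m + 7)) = m - 6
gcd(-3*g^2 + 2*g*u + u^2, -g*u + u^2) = -g + u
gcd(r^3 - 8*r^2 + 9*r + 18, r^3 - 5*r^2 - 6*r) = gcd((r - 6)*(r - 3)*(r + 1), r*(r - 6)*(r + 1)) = r^2 - 5*r - 6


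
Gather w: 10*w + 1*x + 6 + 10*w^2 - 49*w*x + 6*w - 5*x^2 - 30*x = 10*w^2 + w*(16 - 49*x) - 5*x^2 - 29*x + 6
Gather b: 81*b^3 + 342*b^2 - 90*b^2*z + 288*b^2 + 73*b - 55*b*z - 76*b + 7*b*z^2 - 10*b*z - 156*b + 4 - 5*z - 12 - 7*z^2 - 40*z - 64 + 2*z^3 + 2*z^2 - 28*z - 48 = 81*b^3 + b^2*(630 - 90*z) + b*(7*z^2 - 65*z - 159) + 2*z^3 - 5*z^2 - 73*z - 120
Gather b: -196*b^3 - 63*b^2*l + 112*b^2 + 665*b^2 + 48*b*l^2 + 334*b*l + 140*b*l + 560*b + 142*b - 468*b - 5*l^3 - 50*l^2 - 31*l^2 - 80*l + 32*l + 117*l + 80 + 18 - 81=-196*b^3 + b^2*(777 - 63*l) + b*(48*l^2 + 474*l + 234) - 5*l^3 - 81*l^2 + 69*l + 17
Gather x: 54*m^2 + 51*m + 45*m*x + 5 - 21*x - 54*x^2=54*m^2 + 51*m - 54*x^2 + x*(45*m - 21) + 5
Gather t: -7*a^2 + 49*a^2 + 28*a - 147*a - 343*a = 42*a^2 - 462*a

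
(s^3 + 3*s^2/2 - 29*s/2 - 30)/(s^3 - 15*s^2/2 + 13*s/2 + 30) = (2*s^2 + 11*s + 15)/(2*s^2 - 7*s - 15)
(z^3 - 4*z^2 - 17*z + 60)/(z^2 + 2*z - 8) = (z^2 - 8*z + 15)/(z - 2)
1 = 1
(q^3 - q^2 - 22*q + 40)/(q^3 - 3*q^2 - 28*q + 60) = (q - 4)/(q - 6)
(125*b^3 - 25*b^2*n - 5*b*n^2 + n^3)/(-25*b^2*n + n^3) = (-5*b + n)/n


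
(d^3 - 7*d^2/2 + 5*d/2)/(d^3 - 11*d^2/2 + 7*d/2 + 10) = d*(d - 1)/(d^2 - 3*d - 4)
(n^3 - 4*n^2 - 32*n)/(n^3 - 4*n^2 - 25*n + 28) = n*(n - 8)/(n^2 - 8*n + 7)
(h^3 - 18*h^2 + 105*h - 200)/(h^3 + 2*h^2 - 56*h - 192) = (h^2 - 10*h + 25)/(h^2 + 10*h + 24)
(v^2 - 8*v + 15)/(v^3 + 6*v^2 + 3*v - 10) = (v^2 - 8*v + 15)/(v^3 + 6*v^2 + 3*v - 10)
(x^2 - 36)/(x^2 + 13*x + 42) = (x - 6)/(x + 7)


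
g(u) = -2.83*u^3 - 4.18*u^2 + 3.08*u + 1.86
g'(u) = -8.49*u^2 - 8.36*u + 3.08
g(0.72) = 0.85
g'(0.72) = -7.34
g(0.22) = 2.31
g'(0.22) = 0.83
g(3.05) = -107.92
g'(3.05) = -101.40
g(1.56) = -14.25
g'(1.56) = -30.62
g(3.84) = -208.19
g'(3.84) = -154.21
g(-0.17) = 1.23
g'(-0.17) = 4.26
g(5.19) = -490.38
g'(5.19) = -269.00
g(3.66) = -181.61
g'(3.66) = -141.25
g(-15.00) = 8566.41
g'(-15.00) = -1781.77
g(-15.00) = 8566.41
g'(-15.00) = -1781.77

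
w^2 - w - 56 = (w - 8)*(w + 7)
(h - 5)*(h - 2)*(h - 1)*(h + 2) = h^4 - 6*h^3 + h^2 + 24*h - 20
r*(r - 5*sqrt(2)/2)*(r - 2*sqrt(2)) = r^3 - 9*sqrt(2)*r^2/2 + 10*r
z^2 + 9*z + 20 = (z + 4)*(z + 5)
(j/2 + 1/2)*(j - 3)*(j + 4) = j^3/2 + j^2 - 11*j/2 - 6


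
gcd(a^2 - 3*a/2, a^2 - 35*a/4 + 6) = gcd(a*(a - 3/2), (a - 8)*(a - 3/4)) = 1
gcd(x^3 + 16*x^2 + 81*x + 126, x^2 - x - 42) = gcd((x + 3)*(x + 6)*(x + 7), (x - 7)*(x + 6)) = x + 6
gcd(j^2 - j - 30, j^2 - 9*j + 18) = j - 6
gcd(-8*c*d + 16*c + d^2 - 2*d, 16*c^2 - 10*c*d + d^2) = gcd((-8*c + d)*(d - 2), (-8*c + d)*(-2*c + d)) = 8*c - d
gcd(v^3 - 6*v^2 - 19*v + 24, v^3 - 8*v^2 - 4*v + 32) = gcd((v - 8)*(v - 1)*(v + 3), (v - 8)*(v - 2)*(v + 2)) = v - 8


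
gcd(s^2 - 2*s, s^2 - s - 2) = s - 2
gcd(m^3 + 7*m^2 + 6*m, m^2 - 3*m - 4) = m + 1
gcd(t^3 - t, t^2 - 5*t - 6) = t + 1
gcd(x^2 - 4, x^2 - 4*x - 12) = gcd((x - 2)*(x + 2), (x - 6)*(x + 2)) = x + 2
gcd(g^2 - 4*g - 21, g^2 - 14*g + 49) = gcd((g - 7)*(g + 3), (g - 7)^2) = g - 7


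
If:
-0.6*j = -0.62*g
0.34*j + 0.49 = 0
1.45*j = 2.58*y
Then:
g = -1.39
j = -1.44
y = -0.81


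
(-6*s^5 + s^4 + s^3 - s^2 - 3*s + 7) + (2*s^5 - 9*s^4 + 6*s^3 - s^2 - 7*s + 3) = -4*s^5 - 8*s^4 + 7*s^3 - 2*s^2 - 10*s + 10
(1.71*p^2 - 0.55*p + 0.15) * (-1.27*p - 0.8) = -2.1717*p^3 - 0.6695*p^2 + 0.2495*p - 0.12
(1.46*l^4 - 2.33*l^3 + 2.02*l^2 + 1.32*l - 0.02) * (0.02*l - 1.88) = 0.0292*l^5 - 2.7914*l^4 + 4.4208*l^3 - 3.7712*l^2 - 2.482*l + 0.0376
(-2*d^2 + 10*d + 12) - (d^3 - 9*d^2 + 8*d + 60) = -d^3 + 7*d^2 + 2*d - 48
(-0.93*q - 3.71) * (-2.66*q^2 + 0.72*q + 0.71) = 2.4738*q^3 + 9.199*q^2 - 3.3315*q - 2.6341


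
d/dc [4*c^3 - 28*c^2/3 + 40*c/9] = 12*c^2 - 56*c/3 + 40/9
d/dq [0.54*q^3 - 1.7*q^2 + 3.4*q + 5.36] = 1.62*q^2 - 3.4*q + 3.4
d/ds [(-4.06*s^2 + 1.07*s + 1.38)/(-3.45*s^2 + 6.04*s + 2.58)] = (-20.8309*s^2 - 11.4276*s - 5.5746)/(11.9025*s^4 - 41.676*s^3 + 18.6796*s^2 + 31.1664*s + 6.6564)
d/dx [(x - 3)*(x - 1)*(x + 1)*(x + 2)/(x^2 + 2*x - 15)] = (2*x^3 + 17*x^2 + 20*x - 3)/(x^2 + 10*x + 25)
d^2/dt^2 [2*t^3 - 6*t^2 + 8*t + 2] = 12*t - 12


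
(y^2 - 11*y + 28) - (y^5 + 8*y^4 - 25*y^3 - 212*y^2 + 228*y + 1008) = -y^5 - 8*y^4 + 25*y^3 + 213*y^2 - 239*y - 980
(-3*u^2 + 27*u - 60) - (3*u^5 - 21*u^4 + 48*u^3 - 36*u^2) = -3*u^5 + 21*u^4 - 48*u^3 + 33*u^2 + 27*u - 60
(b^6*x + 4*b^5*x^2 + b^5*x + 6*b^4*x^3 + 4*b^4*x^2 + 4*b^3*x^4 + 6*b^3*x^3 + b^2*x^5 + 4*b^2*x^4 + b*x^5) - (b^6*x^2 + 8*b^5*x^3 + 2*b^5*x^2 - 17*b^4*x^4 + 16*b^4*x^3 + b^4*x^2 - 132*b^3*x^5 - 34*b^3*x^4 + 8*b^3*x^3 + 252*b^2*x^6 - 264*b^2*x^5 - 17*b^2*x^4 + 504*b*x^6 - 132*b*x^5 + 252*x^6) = -b^6*x^2 + b^6*x - 8*b^5*x^3 + 2*b^5*x^2 + b^5*x + 17*b^4*x^4 - 10*b^4*x^3 + 3*b^4*x^2 + 132*b^3*x^5 + 38*b^3*x^4 - 2*b^3*x^3 - 252*b^2*x^6 + 265*b^2*x^5 + 21*b^2*x^4 - 504*b*x^6 + 133*b*x^5 - 252*x^6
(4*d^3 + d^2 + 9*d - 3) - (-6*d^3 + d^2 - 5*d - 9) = 10*d^3 + 14*d + 6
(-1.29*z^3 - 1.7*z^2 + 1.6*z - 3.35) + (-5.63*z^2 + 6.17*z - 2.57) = -1.29*z^3 - 7.33*z^2 + 7.77*z - 5.92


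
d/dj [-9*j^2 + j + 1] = 1 - 18*j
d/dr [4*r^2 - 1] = 8*r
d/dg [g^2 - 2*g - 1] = 2*g - 2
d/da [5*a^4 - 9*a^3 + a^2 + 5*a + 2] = 20*a^3 - 27*a^2 + 2*a + 5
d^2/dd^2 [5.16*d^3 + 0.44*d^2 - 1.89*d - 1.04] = 30.96*d + 0.88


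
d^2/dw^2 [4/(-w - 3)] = -8/(w + 3)^3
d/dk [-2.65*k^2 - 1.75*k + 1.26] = -5.3*k - 1.75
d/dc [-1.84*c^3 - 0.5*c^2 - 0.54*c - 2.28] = -5.52*c^2 - 1.0*c - 0.54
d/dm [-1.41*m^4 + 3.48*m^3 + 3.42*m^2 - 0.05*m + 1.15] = -5.64*m^3 + 10.44*m^2 + 6.84*m - 0.05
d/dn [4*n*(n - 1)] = 8*n - 4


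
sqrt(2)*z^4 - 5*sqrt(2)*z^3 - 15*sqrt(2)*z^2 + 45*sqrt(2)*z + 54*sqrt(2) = (z - 6)*(z - 3)*(z + 3)*(sqrt(2)*z + sqrt(2))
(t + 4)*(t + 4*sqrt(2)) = t^2 + 4*t + 4*sqrt(2)*t + 16*sqrt(2)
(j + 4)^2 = j^2 + 8*j + 16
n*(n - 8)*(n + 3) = n^3 - 5*n^2 - 24*n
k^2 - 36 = (k - 6)*(k + 6)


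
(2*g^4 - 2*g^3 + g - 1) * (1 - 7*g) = -14*g^5 + 16*g^4 - 2*g^3 - 7*g^2 + 8*g - 1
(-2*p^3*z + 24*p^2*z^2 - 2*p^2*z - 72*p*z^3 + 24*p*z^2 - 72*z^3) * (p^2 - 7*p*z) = -2*p^5*z + 38*p^4*z^2 - 2*p^4*z - 240*p^3*z^3 + 38*p^3*z^2 + 504*p^2*z^4 - 240*p^2*z^3 + 504*p*z^4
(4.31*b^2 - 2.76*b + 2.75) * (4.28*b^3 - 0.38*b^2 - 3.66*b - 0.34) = 18.4468*b^5 - 13.4506*b^4 - 2.9558*b^3 + 7.5912*b^2 - 9.1266*b - 0.935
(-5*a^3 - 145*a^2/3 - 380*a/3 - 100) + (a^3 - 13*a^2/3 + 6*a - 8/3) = -4*a^3 - 158*a^2/3 - 362*a/3 - 308/3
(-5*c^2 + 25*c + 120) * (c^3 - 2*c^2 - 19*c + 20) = -5*c^5 + 35*c^4 + 165*c^3 - 815*c^2 - 1780*c + 2400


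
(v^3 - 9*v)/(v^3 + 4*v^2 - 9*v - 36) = v/(v + 4)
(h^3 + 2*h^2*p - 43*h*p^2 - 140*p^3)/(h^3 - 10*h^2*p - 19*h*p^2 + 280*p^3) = (-h - 4*p)/(-h + 8*p)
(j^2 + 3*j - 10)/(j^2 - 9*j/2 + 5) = 2*(j + 5)/(2*j - 5)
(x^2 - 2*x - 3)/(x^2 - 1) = (x - 3)/(x - 1)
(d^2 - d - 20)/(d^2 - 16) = (d - 5)/(d - 4)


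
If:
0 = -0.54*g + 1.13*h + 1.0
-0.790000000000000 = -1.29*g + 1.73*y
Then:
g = 1.34108527131783*y + 0.612403100775194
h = 0.640872607532414*y - 0.592302942992385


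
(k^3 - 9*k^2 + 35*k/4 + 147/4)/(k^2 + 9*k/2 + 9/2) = (2*k^2 - 21*k + 49)/(2*(k + 3))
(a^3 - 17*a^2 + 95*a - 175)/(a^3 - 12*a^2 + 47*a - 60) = (a^2 - 12*a + 35)/(a^2 - 7*a + 12)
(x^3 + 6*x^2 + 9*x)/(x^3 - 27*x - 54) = x/(x - 6)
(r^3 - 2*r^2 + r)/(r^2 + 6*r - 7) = r*(r - 1)/(r + 7)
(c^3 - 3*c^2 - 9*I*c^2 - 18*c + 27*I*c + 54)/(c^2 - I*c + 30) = (c^2 - 3*c*(1 + I) + 9*I)/(c + 5*I)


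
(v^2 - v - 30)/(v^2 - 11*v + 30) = (v + 5)/(v - 5)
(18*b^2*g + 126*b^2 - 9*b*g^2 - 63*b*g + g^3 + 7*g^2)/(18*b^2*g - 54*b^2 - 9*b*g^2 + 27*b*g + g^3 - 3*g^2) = (g + 7)/(g - 3)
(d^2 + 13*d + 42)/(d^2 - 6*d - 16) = (d^2 + 13*d + 42)/(d^2 - 6*d - 16)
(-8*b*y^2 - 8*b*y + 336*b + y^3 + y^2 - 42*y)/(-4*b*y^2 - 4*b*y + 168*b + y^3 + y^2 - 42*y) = (-8*b + y)/(-4*b + y)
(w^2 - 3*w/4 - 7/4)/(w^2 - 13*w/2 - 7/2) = (-4*w^2 + 3*w + 7)/(2*(-2*w^2 + 13*w + 7))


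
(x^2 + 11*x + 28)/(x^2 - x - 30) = (x^2 + 11*x + 28)/(x^2 - x - 30)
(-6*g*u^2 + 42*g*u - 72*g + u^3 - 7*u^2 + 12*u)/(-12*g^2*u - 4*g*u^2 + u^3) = (u^2 - 7*u + 12)/(u*(2*g + u))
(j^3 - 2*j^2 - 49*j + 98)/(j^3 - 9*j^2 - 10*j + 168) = (j^2 + 5*j - 14)/(j^2 - 2*j - 24)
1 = 1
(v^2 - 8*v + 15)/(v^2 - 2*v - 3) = (v - 5)/(v + 1)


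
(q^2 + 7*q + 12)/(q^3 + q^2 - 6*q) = (q + 4)/(q*(q - 2))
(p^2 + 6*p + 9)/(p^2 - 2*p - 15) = (p + 3)/(p - 5)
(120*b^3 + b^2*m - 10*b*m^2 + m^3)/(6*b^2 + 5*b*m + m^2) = (40*b^2 - 13*b*m + m^2)/(2*b + m)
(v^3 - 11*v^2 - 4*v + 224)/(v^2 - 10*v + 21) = (v^2 - 4*v - 32)/(v - 3)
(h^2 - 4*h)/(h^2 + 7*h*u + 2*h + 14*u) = h*(h - 4)/(h^2 + 7*h*u + 2*h + 14*u)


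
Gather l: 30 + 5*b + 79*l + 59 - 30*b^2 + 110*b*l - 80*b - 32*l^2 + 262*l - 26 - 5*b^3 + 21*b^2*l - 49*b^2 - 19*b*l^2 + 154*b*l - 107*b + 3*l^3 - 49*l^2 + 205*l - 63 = -5*b^3 - 79*b^2 - 182*b + 3*l^3 + l^2*(-19*b - 81) + l*(21*b^2 + 264*b + 546)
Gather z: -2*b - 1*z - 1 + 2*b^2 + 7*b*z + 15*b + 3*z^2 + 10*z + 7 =2*b^2 + 13*b + 3*z^2 + z*(7*b + 9) + 6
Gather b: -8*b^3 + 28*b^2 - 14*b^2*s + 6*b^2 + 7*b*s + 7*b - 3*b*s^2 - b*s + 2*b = -8*b^3 + b^2*(34 - 14*s) + b*(-3*s^2 + 6*s + 9)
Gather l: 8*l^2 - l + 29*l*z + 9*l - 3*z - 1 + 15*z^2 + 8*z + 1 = 8*l^2 + l*(29*z + 8) + 15*z^2 + 5*z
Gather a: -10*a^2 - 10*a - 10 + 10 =-10*a^2 - 10*a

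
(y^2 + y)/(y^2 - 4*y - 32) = y*(y + 1)/(y^2 - 4*y - 32)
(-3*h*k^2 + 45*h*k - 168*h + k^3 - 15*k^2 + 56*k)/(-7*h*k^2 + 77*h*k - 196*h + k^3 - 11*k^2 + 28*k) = (3*h*k - 24*h - k^2 + 8*k)/(7*h*k - 28*h - k^2 + 4*k)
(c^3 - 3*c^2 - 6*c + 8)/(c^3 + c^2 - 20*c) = (c^2 + c - 2)/(c*(c + 5))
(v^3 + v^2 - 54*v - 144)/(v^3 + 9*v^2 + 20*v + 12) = (v^2 - 5*v - 24)/(v^2 + 3*v + 2)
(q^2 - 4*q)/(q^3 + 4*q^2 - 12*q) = (q - 4)/(q^2 + 4*q - 12)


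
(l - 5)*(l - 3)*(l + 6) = l^3 - 2*l^2 - 33*l + 90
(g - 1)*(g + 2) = g^2 + g - 2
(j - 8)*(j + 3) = j^2 - 5*j - 24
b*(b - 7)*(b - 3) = b^3 - 10*b^2 + 21*b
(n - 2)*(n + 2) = n^2 - 4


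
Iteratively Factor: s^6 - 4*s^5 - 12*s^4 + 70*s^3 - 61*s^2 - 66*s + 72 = (s - 1)*(s^5 - 3*s^4 - 15*s^3 + 55*s^2 - 6*s - 72) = (s - 1)*(s + 4)*(s^4 - 7*s^3 + 13*s^2 + 3*s - 18) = (s - 3)*(s - 1)*(s + 4)*(s^3 - 4*s^2 + s + 6) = (s - 3)*(s - 2)*(s - 1)*(s + 4)*(s^2 - 2*s - 3) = (s - 3)*(s - 2)*(s - 1)*(s + 1)*(s + 4)*(s - 3)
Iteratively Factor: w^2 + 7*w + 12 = (w + 4)*(w + 3)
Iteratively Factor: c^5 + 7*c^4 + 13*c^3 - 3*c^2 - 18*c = (c + 2)*(c^4 + 5*c^3 + 3*c^2 - 9*c) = (c + 2)*(c + 3)*(c^3 + 2*c^2 - 3*c) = c*(c + 2)*(c + 3)*(c^2 + 2*c - 3) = c*(c + 2)*(c + 3)^2*(c - 1)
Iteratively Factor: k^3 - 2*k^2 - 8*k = (k - 4)*(k^2 + 2*k) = (k - 4)*(k + 2)*(k)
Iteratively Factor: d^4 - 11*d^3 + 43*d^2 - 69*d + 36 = (d - 1)*(d^3 - 10*d^2 + 33*d - 36) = (d - 3)*(d - 1)*(d^2 - 7*d + 12) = (d - 4)*(d - 3)*(d - 1)*(d - 3)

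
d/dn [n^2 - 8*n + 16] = 2*n - 8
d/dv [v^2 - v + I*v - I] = 2*v - 1 + I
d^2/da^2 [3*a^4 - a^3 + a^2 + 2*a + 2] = 36*a^2 - 6*a + 2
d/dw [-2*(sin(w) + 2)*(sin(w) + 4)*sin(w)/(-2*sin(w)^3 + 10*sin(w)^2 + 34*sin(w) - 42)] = (-11*sin(w)^4 - 50*sin(w)^3 + sin(w)^2 + 252*sin(w) + 168)*cos(w)/((sin(w) - 7)^2*(sin(w) - 1)^2*(sin(w) + 3)^2)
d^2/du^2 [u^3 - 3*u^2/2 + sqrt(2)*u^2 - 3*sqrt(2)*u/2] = 6*u - 3 + 2*sqrt(2)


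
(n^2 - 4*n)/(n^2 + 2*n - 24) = n/(n + 6)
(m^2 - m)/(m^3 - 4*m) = (m - 1)/(m^2 - 4)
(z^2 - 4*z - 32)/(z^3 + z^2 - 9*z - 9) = (z^2 - 4*z - 32)/(z^3 + z^2 - 9*z - 9)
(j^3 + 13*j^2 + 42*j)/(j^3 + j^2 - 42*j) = (j + 6)/(j - 6)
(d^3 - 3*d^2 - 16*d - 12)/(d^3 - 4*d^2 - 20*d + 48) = (d^2 + 3*d + 2)/(d^2 + 2*d - 8)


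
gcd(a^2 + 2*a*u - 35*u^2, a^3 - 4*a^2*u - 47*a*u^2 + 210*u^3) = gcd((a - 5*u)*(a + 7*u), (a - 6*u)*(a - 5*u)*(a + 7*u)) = -a^2 - 2*a*u + 35*u^2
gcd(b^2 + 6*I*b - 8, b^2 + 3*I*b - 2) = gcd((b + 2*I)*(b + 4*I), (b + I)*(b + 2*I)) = b + 2*I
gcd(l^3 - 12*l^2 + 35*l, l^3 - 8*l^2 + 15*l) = l^2 - 5*l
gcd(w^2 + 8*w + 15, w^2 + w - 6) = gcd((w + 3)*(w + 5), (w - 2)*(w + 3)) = w + 3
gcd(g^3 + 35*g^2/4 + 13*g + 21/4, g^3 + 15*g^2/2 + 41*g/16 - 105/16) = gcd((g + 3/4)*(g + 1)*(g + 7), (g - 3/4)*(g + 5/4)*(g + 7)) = g + 7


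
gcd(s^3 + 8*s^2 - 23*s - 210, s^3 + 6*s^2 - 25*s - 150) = s^2 + s - 30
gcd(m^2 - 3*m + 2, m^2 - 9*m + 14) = m - 2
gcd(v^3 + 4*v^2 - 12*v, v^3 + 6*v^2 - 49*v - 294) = v + 6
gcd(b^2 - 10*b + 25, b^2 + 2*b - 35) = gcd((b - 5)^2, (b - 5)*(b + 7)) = b - 5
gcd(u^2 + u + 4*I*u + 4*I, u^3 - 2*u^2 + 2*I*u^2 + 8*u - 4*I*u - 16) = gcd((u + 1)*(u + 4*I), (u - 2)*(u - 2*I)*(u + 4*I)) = u + 4*I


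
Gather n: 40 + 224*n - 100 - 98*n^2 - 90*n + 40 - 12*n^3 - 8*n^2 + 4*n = -12*n^3 - 106*n^2 + 138*n - 20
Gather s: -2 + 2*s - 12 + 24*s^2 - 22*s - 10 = 24*s^2 - 20*s - 24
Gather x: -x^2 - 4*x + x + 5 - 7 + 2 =-x^2 - 3*x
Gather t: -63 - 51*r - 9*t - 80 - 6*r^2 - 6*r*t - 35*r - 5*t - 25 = -6*r^2 - 86*r + t*(-6*r - 14) - 168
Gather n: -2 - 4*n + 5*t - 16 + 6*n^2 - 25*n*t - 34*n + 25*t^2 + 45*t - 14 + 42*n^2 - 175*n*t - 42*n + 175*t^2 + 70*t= 48*n^2 + n*(-200*t - 80) + 200*t^2 + 120*t - 32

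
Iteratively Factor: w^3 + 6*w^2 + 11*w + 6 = (w + 2)*(w^2 + 4*w + 3) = (w + 2)*(w + 3)*(w + 1)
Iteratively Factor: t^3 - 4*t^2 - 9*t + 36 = (t - 4)*(t^2 - 9) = (t - 4)*(t + 3)*(t - 3)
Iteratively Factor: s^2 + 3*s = (s)*(s + 3)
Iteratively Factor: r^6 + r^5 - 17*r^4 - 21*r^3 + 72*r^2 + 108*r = (r + 3)*(r^5 - 2*r^4 - 11*r^3 + 12*r^2 + 36*r) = (r - 3)*(r + 3)*(r^4 + r^3 - 8*r^2 - 12*r) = (r - 3)*(r + 2)*(r + 3)*(r^3 - r^2 - 6*r) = r*(r - 3)*(r + 2)*(r + 3)*(r^2 - r - 6) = r*(r - 3)^2*(r + 2)*(r + 3)*(r + 2)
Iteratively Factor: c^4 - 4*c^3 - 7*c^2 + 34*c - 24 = (c - 2)*(c^3 - 2*c^2 - 11*c + 12) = (c - 2)*(c - 1)*(c^2 - c - 12) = (c - 4)*(c - 2)*(c - 1)*(c + 3)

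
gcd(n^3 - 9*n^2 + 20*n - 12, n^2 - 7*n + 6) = n^2 - 7*n + 6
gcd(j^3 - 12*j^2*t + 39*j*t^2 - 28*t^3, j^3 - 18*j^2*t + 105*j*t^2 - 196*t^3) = j^2 - 11*j*t + 28*t^2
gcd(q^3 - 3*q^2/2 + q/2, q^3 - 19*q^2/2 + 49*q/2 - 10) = q - 1/2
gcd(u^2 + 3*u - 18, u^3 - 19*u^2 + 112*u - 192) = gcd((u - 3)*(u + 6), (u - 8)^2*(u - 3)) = u - 3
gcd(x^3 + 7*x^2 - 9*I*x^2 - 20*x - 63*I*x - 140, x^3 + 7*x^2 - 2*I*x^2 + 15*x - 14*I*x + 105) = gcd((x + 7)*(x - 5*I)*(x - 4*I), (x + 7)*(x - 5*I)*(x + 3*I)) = x^2 + x*(7 - 5*I) - 35*I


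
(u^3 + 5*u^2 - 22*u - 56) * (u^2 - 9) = u^5 + 5*u^4 - 31*u^3 - 101*u^2 + 198*u + 504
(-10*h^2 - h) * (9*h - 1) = -90*h^3 + h^2 + h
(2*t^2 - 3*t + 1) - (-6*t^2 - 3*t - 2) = 8*t^2 + 3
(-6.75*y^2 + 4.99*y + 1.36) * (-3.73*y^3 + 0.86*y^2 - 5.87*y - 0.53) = 25.1775*y^5 - 24.4177*y^4 + 38.8411*y^3 - 24.5442*y^2 - 10.6279*y - 0.7208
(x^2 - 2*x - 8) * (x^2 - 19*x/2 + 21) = x^4 - 23*x^3/2 + 32*x^2 + 34*x - 168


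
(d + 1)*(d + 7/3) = d^2 + 10*d/3 + 7/3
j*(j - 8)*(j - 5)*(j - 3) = j^4 - 16*j^3 + 79*j^2 - 120*j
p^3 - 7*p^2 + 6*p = p*(p - 6)*(p - 1)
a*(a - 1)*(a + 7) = a^3 + 6*a^2 - 7*a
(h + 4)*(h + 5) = h^2 + 9*h + 20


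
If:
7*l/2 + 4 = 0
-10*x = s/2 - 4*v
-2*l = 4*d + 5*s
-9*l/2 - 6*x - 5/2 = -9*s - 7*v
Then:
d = 115*x/79 + 501/553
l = -8/7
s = -92*x/79 - 148/553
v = 186*x/79 - 37/1106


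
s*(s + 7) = s^2 + 7*s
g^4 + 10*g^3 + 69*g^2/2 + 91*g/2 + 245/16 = (g + 1/2)*(g + 5/2)*(g + 7/2)^2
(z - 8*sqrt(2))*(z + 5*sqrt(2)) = z^2 - 3*sqrt(2)*z - 80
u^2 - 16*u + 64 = (u - 8)^2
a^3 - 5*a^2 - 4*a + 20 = (a - 5)*(a - 2)*(a + 2)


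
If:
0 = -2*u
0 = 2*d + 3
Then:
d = -3/2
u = 0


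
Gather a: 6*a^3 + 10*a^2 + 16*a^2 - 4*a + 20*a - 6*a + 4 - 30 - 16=6*a^3 + 26*a^2 + 10*a - 42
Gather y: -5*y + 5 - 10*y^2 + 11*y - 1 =-10*y^2 + 6*y + 4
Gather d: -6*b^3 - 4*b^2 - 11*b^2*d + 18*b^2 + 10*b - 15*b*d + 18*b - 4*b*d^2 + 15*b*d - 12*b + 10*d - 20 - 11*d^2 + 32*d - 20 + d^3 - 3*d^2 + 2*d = -6*b^3 + 14*b^2 + 16*b + d^3 + d^2*(-4*b - 14) + d*(44 - 11*b^2) - 40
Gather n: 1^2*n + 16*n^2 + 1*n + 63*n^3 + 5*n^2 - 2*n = 63*n^3 + 21*n^2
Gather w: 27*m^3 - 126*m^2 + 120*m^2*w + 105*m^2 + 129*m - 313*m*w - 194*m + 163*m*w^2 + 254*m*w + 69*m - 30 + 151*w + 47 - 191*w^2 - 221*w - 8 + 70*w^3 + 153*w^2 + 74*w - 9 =27*m^3 - 21*m^2 + 4*m + 70*w^3 + w^2*(163*m - 38) + w*(120*m^2 - 59*m + 4)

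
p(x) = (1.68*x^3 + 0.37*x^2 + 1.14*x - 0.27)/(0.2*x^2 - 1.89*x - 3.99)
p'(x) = (1.89 - 0.4*x)*(1.68*x^3 + 0.37*x^2 + 1.14*x - 0.27)/(0.2*x^2 - 1.89*x - 3.99)^2 + (5.04*x^2 + 0.74*x + 1.14)/(0.2*x^2 - 1.89*x - 3.99)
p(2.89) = -6.00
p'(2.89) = -5.27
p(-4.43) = -17.35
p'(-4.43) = 4.00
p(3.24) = -8.04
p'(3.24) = -6.45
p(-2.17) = -17.25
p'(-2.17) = -23.09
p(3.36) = -8.84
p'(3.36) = -6.89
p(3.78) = -12.09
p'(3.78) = -8.62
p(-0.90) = 1.04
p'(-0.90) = -3.25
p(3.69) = -11.33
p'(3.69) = -8.23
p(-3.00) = -13.14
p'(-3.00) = 1.06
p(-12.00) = -60.30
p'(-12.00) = 6.62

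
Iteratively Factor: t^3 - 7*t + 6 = (t + 3)*(t^2 - 3*t + 2) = (t - 2)*(t + 3)*(t - 1)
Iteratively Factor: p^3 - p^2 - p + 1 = (p - 1)*(p^2 - 1) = (p - 1)^2*(p + 1)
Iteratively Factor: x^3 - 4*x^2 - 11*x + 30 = (x - 2)*(x^2 - 2*x - 15) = (x - 5)*(x - 2)*(x + 3)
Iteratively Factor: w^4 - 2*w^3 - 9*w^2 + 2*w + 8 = (w - 1)*(w^3 - w^2 - 10*w - 8) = (w - 1)*(w + 2)*(w^2 - 3*w - 4) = (w - 4)*(w - 1)*(w + 2)*(w + 1)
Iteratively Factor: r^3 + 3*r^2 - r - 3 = (r + 3)*(r^2 - 1) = (r - 1)*(r + 3)*(r + 1)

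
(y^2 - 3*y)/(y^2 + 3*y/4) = 4*(y - 3)/(4*y + 3)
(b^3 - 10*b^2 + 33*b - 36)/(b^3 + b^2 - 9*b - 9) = (b^2 - 7*b + 12)/(b^2 + 4*b + 3)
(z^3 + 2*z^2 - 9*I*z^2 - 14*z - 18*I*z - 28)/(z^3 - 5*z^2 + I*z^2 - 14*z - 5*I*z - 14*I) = (z^2 - 9*I*z - 14)/(z^2 + z*(-7 + I) - 7*I)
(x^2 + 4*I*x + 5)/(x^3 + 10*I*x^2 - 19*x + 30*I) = 1/(x + 6*I)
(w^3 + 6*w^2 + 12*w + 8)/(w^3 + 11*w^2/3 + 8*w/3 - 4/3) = 3*(w + 2)/(3*w - 1)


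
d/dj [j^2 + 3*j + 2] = 2*j + 3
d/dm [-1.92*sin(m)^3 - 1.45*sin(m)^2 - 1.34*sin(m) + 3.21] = (-2.9*sin(m) + 2.88*cos(2*m) - 4.22)*cos(m)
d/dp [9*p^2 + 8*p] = 18*p + 8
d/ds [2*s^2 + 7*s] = 4*s + 7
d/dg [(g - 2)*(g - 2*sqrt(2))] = 2*g - 2*sqrt(2) - 2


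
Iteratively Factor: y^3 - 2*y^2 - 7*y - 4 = (y + 1)*(y^2 - 3*y - 4) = (y + 1)^2*(y - 4)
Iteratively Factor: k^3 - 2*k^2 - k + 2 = (k + 1)*(k^2 - 3*k + 2) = (k - 2)*(k + 1)*(k - 1)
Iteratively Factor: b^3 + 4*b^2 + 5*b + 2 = (b + 2)*(b^2 + 2*b + 1) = (b + 1)*(b + 2)*(b + 1)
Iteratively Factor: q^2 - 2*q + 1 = (q - 1)*(q - 1)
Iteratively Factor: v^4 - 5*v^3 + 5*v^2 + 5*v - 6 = (v + 1)*(v^3 - 6*v^2 + 11*v - 6) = (v - 2)*(v + 1)*(v^2 - 4*v + 3) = (v - 3)*(v - 2)*(v + 1)*(v - 1)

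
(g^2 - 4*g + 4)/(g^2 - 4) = (g - 2)/(g + 2)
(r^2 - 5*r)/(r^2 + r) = (r - 5)/(r + 1)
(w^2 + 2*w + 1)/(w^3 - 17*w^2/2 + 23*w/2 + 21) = 2*(w + 1)/(2*w^2 - 19*w + 42)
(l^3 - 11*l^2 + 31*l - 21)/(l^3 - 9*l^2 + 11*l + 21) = (l - 1)/(l + 1)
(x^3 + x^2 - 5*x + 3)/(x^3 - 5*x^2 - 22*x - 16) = (-x^3 - x^2 + 5*x - 3)/(-x^3 + 5*x^2 + 22*x + 16)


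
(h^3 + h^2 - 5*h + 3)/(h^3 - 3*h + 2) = (h + 3)/(h + 2)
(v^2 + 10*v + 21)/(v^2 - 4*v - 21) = (v + 7)/(v - 7)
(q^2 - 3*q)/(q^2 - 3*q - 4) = q*(3 - q)/(-q^2 + 3*q + 4)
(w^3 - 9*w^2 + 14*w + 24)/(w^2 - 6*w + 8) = (w^2 - 5*w - 6)/(w - 2)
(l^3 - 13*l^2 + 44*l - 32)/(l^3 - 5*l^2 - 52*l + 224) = (l - 1)/(l + 7)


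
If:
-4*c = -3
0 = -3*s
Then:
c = 3/4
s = 0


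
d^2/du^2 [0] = 0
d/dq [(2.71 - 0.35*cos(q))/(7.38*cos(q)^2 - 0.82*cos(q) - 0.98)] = (-2.583*cos(q)^2 + 39.9996*cos(q) - 2.5652)*sin(q)/(54.4644*cos(q)^4 - 12.1032*cos(q)^3 - 13.7924*cos(q)^2 + 1.6072*cos(q) + 0.9604)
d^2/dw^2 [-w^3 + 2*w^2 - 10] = 4 - 6*w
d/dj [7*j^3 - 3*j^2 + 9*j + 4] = 21*j^2 - 6*j + 9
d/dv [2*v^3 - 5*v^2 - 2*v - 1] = 6*v^2 - 10*v - 2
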